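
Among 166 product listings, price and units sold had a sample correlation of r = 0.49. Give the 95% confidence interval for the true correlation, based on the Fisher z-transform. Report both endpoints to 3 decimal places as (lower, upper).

Fisher z: z_r = atanh(r) = ½·ln((1+0.49)/(1−0.49)) = 0.536060
SE(z) = 1/√(n−3) = 1/√163 = 0.078326
95% ⇒ z* = 1.960; margin = 1.960·0.078326 = 0.153519
CI on z-scale: (0.382541, 0.689579)
Back-transform: tanh(0.382541) = 0.364912, tanh(0.689579) = 0.597711

(0.365, 0.598)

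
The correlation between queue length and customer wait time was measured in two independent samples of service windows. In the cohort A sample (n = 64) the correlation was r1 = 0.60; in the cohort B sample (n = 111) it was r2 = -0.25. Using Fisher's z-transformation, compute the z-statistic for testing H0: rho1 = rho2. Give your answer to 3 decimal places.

5.922

Fisher z-transforms: z1 = atanh(0.60) = 0.693147, z2 = atanh(-0.25) = -0.255413; difference d = 0.948560
Var(d) = 1/61 + 1/108 = 0.0163934 + 0.0092593 = 0.0256527
z = d/√Var(d) = 0.948560 / √0.0256527 = 0.948560 / 0.160165 = 5.922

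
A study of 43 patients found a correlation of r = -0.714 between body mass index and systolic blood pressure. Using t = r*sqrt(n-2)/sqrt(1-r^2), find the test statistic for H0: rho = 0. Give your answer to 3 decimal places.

t = r·√(n−2) / √(1−r²) with r = -0.714, n = 43
  = -0.714·√41 / √(1 − 0.509796)
  = -0.714·6.403124 / 0.700146
  = -4.571831 / 0.700146 = -6.530

-6.530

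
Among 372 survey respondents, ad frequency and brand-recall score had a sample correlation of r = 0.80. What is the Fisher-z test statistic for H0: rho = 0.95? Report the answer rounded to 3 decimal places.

Fisher z: atanh(0.80) = 1.098612, atanh(0.95) = 1.831781
z = (z_r − z_0)·√(n−3) = (1.098612 − 1.831781)·√369 = -0.733169 · 19.209373 = -14.084

-14.084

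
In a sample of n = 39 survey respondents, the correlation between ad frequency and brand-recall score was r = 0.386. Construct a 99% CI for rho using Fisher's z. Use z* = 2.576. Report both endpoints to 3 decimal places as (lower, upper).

Fisher z: z_r = atanh(r) = ½·ln((1+0.386)/(1−0.386)) = 0.407091
SE(z) = 1/√(n−3) = 1/√36 = 0.166667
99% ⇒ z* = 2.576; margin = 2.576·0.166667 = 0.429334
CI on z-scale: (-0.022243, 0.836425)
Back-transform: tanh(-0.022243) = -0.022239, tanh(0.836425) = 0.683911

(-0.022, 0.684)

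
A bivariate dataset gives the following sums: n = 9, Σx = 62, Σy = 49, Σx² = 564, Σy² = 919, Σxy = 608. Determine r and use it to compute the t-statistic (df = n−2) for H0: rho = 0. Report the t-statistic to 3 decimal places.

5.632

S_xy = nΣxy − ΣxΣy = 9·608 − 62·49 = 5472 − 3038 = 2434
S_xx = nΣx² − (Σx)² = 9·564 − 62² = 5076 − 3844 = 1232
S_yy = nΣy² − (Σy)² = 9·919 − 49² = 8271 − 2401 = 5870
r = S_xy / √(S_xx·S_yy) = 2434 / √(1232·5870) = 2434 / √7231840 = 2434 / 2689.2081 = 0.9051
t = r·√(n−2)/√(1−r²) = 0.9051·√7 / √(1−0.819206) = 2.394670 / 0.425199 = 5.632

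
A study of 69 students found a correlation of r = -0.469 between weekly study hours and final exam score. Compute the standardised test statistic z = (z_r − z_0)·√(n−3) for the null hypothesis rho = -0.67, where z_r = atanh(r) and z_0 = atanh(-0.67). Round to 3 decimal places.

z_r = atanh(-0.469) = -0.508788,  z_0 = atanh(-0.67) = -0.810743
SE = 1/√(n−3) = 1/√66 = 0.123091
z = (z_r − z_0)/SE = (-0.508788 − (-0.810743)) / 0.123091 = 0.301955 / 0.123091 = 2.453

2.453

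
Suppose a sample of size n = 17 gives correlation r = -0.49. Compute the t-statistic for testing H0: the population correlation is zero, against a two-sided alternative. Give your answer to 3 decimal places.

1 − r² = 1 − 0.2401 = 0.7599;  √(1−r²) = 0.871722
√(n−2) = √15 = 3.872983
t = r·√(n−2)/√(1−r²) = -0.49 · 3.872983 / 0.871722 = -2.177

-2.177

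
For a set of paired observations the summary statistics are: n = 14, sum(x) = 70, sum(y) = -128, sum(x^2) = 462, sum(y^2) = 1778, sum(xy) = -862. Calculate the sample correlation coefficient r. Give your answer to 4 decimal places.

Numerator: nΣxy − (Σx)(Σy) = 14·(-862) − (70)(-128) = -3108
Denominator: √[(nΣx²−(Σx)²)(nΣy²−(Σy)²)]
  nΣx²−(Σx)² = 14·462 − 4900 = 1568;  nΣy²−(Σy)² = 14·1778 − 16384 = 8508
  √(1568·8508) = √13340544 = 3652.4709
r = -3108 / 3652.4709 = -0.8509

-0.8509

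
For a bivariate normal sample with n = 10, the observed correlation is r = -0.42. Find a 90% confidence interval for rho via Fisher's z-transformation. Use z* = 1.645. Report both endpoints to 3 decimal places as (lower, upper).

(-0.789, 0.172)

z_r = atanh(-0.42) = -0.447692;  SE = 1/√(n−3) = 1/√7 = 0.377964
z-limits: -0.447692 ± 1.645·0.377964 = -0.447692 ± 0.621751 = [-1.069443, 0.174059]
ρ-limits: (tanh -1.069443, tanh 0.174059) = (-0.789, 0.172)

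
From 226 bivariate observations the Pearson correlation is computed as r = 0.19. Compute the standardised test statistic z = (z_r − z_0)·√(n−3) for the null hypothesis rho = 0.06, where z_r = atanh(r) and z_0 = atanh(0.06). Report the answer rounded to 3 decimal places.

z_r = atanh(0.19) = 0.192337,  z_0 = atanh(0.06) = 0.060072
SE = 1/√(n−3) = 1/√223 = 0.066965
z = (z_r − z_0)/SE = (0.192337 − 0.060072) / 0.066965 = 0.132265 / 0.066965 = 1.975

1.975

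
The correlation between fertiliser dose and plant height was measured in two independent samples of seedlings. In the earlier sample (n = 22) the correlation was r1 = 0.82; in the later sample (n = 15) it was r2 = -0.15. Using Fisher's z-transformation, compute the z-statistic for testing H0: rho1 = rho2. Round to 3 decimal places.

3.547

z1 = atanh(0.82) = 1.156817,  z2 = atanh(-0.15) = -0.151140
SE = √(1/(n1−3) + 1/(n2−3)) = √(1/19 + 1/12) = √(0.0526316 + 0.0833333) = √0.1359649 = 0.368734
z = (z1 − z2)/SE = (1.156817 − (-0.151140)) / 0.368734 = 1.307957 / 0.368734 = 3.547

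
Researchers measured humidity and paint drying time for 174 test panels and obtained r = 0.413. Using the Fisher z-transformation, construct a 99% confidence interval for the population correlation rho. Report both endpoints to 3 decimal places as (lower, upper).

(0.238, 0.562)

z_r = atanh(0.413) = 0.439223;  SE = 1/√(n−3) = 1/√171 = 0.076472
z-limits: 0.439223 ± 2.576·0.076472 = 0.439223 ± 0.196992 = [0.242231, 0.636215]
ρ-limits: (tanh 0.242231, tanh 0.636215) = (0.238, 0.562)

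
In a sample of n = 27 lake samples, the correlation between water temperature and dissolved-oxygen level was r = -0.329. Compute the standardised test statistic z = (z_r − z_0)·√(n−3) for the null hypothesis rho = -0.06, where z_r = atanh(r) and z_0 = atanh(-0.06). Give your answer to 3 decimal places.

Fisher z: atanh(-0.329) = -0.341706, atanh(-0.06) = -0.060072
z = (z_r − z_0)·√(n−3) = (-0.341706 − (-0.060072))·√24 = -0.281634 · 4.898979 = -1.380

-1.380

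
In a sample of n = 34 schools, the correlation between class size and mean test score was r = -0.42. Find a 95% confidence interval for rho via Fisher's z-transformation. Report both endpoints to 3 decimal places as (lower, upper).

Fisher z: z_r = atanh(r) = ½·ln((1+(-0.42))/(1−(-0.42))) = -0.447692
SE(z) = 1/√(n−3) = 1/√31 = 0.179605
95% ⇒ z* = 1.960; margin = 1.960·0.179605 = 0.352026
CI on z-scale: (-0.799718, -0.095666)
Back-transform: tanh(-0.799718) = -0.663879, tanh(-0.095666) = -0.095375

(-0.664, -0.095)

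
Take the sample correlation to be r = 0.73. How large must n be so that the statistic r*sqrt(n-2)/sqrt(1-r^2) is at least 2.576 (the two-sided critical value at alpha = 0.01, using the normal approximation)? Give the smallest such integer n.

8

Need r·√(n−2)/√(1−r²) ≥ 2.576
√(n−2) ≥ 2.576·√(1−0.5329) / 0.73 = 2.576·0.683447 / 0.73 = 2.4117
n−2 ≥ 5.8163  ⇒  n ≥ 7.8163
Smallest integer n = 8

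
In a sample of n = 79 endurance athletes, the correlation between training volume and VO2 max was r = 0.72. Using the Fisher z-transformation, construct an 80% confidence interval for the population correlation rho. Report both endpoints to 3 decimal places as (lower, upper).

(0.641, 0.784)

z_r = atanh(0.72) = 0.907645;  SE = 1/√(n−3) = 1/√76 = 0.114708
z-limits: 0.907645 ± 1.282·0.114708 = 0.907645 ± 0.147056 = [0.760589, 1.054701]
ρ-limits: (tanh 0.760589, tanh 1.054701) = (0.641, 0.784)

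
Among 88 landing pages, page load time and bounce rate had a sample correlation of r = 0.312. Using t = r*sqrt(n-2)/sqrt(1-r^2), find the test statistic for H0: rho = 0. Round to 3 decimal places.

t = r·√(n−2) / √(1−r²) with r = 0.312, n = 88
  = 0.312·√86 / √(1 − 0.097344)
  = 0.312·9.273618 / 0.950082
  = 2.893369 / 0.950082 = 3.045

3.045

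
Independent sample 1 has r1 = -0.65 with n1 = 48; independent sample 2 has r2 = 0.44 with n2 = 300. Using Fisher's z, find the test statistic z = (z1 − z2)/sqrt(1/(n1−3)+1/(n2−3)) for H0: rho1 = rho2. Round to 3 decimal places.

-7.799

Fisher z-transforms: z1 = atanh(-0.65) = -0.775299, z2 = atanh(0.44) = 0.472231; difference d = -1.247530
Var(d) = 1/45 + 1/297 = 0.0222222 + 0.0033670 = 0.0255892
z = d/√Var(d) = -1.247530 / √0.0255892 = -1.247530 / 0.159966 = -7.799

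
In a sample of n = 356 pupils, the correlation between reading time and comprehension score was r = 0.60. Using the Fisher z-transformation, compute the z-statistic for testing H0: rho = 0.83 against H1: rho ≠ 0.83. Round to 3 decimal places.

z_r = atanh(0.60) = 0.693147,  z_0 = atanh(0.83) = 1.188136
SE = 1/√(n−3) = 1/√353 = 0.053225
z = (z_r − z_0)/SE = (0.693147 − 1.188136) / 0.053225 = -0.494989 / 0.053225 = -9.300

-9.300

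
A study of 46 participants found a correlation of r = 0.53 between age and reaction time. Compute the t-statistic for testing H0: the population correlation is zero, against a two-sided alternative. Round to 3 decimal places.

4.146

t = r·√(n−2) / √(1−r²) with r = 0.53, n = 46
  = 0.53·√44 / √(1 − 0.2809)
  = 0.53·6.633250 / 0.847998
  = 3.515623 / 0.847998 = 4.146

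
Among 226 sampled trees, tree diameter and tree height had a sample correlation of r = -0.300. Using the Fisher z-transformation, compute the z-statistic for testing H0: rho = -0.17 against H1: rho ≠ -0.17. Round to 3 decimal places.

z_r = atanh(-0.300) = -0.309520,  z_0 = atanh(-0.17) = -0.171667
SE = 1/√(n−3) = 1/√223 = 0.066965
z = (z_r − z_0)/SE = (-0.309520 − (-0.171667)) / 0.066965 = -0.137853 / 0.066965 = -2.059

-2.059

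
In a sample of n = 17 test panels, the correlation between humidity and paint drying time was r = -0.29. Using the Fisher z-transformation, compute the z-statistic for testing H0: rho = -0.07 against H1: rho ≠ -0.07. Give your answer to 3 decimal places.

-0.855

z_r = atanh(-0.29) = -0.298566,  z_0 = atanh(-0.07) = -0.070115
SE = 1/√(n−3) = 1/√14 = 0.267261
z = (z_r − z_0)/SE = (-0.298566 − (-0.070115)) / 0.267261 = -0.228451 / 0.267261 = -0.855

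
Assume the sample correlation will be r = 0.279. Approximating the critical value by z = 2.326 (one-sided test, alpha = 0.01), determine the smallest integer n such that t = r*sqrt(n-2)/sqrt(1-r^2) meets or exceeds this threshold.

67

Need r·√(n−2)/√(1−r²) ≥ 2.326
√(n−2) ≥ 2.326·√(1−0.077841) / 0.279 = 2.326·0.960291 / 0.279 = 8.0059
n−2 ≥ 64.0944  ⇒  n ≥ 66.0944
Smallest integer n = 67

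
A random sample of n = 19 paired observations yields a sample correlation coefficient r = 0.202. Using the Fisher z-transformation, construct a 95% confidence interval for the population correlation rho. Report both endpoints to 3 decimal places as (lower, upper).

(-0.278, 0.601)

Fisher z: z_r = atanh(r) = ½·ln((1+0.202)/(1−0.202)) = 0.204817
SE(z) = 1/√(n−3) = 1/√16 = 0.250000
95% ⇒ z* = 1.960; margin = 1.960·0.250000 = 0.490000
CI on z-scale: (-0.285183, 0.694817)
Back-transform: tanh(-0.285183) = -0.277695, tanh(0.694817) = 0.601068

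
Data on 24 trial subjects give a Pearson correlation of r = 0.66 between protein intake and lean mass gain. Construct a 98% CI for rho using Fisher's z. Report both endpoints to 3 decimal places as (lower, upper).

(0.278, 0.862)

z_r = atanh(0.66) = 0.792814;  SE = 1/√(n−3) = 1/√21 = 0.218218
z-limits: 0.792814 ± 2.326·0.218218 = 0.792814 ± 0.507575 = [0.285239, 1.300389]
ρ-limits: (tanh 0.285239, tanh 1.300389) = (0.278, 0.862)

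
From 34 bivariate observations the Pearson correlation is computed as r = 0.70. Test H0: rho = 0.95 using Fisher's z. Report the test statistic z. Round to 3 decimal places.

Fisher z: atanh(0.70) = 0.867301, atanh(0.95) = 1.831781
z = (z_r − z_0)·√(n−3) = (0.867301 − 1.831781)·√31 = -0.964480 · 5.567764 = -5.370

-5.370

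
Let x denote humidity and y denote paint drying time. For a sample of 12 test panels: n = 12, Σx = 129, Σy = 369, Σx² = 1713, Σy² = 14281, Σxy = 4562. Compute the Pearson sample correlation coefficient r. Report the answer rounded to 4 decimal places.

0.6084

S_xy = nΣxy − ΣxΣy = 12·4562 − 129·369 = 54744 − 47601 = 7143
S_xx = nΣx² − (Σx)² = 12·1713 − 129² = 20556 − 16641 = 3915
S_yy = nΣy² − (Σy)² = 12·14281 − 369² = 171372 − 136161 = 35211
r = S_xy / √(S_xx·S_yy) = 7143 / √(3915·35211) = 7143 / √137851065 = 7143 / 11740.9993 = 0.6084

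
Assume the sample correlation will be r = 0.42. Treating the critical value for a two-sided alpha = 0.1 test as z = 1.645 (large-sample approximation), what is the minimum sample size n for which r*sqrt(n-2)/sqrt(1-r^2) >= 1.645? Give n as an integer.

Need r·√(n−2)/√(1−r²) ≥ 1.645
√(n−2) ≥ 1.645·√(1−0.1764) / 0.42 = 1.645·0.907524 / 0.42 = 3.5545
n−2 ≥ 12.6345  ⇒  n ≥ 14.6345
Smallest integer n = 15

15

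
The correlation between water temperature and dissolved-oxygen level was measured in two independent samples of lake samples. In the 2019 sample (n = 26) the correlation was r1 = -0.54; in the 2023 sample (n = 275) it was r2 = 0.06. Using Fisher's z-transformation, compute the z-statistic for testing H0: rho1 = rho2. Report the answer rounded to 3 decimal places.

z1 = atanh(-0.54) = -0.604156,  z2 = atanh(0.06) = 0.060072
SE = √(1/(n1−3) + 1/(n2−3)) = √(1/23 + 1/272) = √(0.0434783 + 0.0036765) = √0.0471548 = 0.217152
z = (z1 − z2)/SE = (-0.604156 − 0.060072) / 0.217152 = -0.664228 / 0.217152 = -3.059

-3.059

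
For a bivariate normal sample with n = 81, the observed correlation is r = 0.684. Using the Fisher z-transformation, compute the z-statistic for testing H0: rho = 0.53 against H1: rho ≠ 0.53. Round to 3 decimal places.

2.177

Fisher z: atanh(0.684) = 0.836592, atanh(0.53) = 0.590145
z = (z_r − z_0)·√(n−3) = (0.836592 − 0.590145)·√78 = 0.246447 · 8.831761 = 2.177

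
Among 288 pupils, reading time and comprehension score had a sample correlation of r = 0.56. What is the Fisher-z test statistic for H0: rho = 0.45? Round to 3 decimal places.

2.501

z_r = atanh(0.56) = 0.632833,  z_0 = atanh(0.45) = 0.484700
SE = 1/√(n−3) = 1/√285 = 0.059235
z = (z_r − z_0)/SE = (0.632833 − 0.484700) / 0.059235 = 0.148133 / 0.059235 = 2.501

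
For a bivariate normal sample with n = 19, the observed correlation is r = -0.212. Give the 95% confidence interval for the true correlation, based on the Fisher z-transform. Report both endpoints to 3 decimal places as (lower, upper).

(-0.608, 0.268)

z_r = atanh(-0.212) = -0.215265;  SE = 1/√(n−3) = 1/√16 = 0.250000
z-limits: -0.215265 ± 1.960·0.250000 = -0.215265 ± 0.490000 = [-0.705265, 0.274735]
ρ-limits: (tanh -0.705265, tanh 0.274735) = (-0.608, 0.268)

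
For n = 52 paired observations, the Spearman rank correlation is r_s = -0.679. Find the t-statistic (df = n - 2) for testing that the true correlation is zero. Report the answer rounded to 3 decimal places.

t = r_s·√(n−2) / √(1−r_s²) with r_s = -0.679, n = 52
  = -0.679·√50 / √(1 − 0.461041)
  = -0.679·7.071068 / 0.734138
  = -4.801255 / 0.734138 = -6.540

-6.540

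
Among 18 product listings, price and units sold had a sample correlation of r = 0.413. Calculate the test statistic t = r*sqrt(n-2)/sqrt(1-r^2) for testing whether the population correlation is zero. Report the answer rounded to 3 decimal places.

1.814

1 − r² = 1 − 0.170569 = 0.829431;  √(1−r²) = 0.910731
√(n−2) = √16 = 4.000000
t = r·√(n−2)/√(1−r²) = 0.413 · 4.000000 / 0.910731 = 1.814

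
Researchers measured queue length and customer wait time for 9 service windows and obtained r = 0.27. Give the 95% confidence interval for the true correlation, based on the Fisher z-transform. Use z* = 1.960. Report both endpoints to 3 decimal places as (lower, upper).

Fisher z: z_r = atanh(r) = ½·ln((1+0.27)/(1−0.27)) = 0.276864
SE(z) = 1/√(n−3) = 1/√6 = 0.408248
95% ⇒ z* = 1.960; margin = 1.960·0.408248 = 0.800166
CI on z-scale: (-0.523302, 1.077030)
Back-transform: tanh(-0.523302) = -0.480244, tanh(1.077030) = 0.792095

(-0.480, 0.792)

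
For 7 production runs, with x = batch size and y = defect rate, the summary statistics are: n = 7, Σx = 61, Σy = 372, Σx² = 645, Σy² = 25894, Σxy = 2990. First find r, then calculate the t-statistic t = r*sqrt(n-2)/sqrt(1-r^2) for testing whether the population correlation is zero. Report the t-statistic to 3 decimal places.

-0.708

S_xy = nΣxy − ΣxΣy = 7·2990 − 61·372 = 20930 − 22692 = -1762
S_xx = nΣx² − (Σx)² = 7·645 − 61² = 4515 − 3721 = 794
S_yy = nΣy² − (Σy)² = 7·25894 − 372² = 181258 − 138384 = 42874
r = S_xy / √(S_xx·S_yy) = -1762 / √(794·42874) = -1762 / √34041956 = -1762 / 5834.5485 = -0.3020
t = r·√(n−2)/√(1−r²) = -0.3020·√5 / √(1−0.091204) = -0.675293 / 0.953308 = -0.708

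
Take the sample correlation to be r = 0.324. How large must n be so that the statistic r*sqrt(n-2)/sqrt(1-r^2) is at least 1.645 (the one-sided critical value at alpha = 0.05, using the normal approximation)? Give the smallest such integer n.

r√(n−2)/√(1−r²) ≥ 1.645  ⇔  n−2 ≥ (1.645)²·(1−r²)/r²
(1−r²)/r² = (1−0.104976)/0.104976 = 8.5260
n ≥ 2 + 2.706025·8.5260 = 2 + 23.0716 = 25.0716
⌈25.0716⌉ = 26

26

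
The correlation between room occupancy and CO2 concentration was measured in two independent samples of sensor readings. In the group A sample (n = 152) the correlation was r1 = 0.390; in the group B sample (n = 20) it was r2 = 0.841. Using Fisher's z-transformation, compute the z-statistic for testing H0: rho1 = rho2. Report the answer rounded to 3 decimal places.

-3.175

z1 = atanh(0.390) = 0.411800,  z2 = atanh(0.841) = 1.224580
SE = √(1/(n1−3) + 1/(n2−3)) = √(1/149 + 1/17) = √(0.0067114 + 0.0588235) = √0.0655349 = 0.255998
z = (z1 − z2)/SE = (0.411800 − 1.224580) / 0.255998 = -0.812780 / 0.255998 = -3.175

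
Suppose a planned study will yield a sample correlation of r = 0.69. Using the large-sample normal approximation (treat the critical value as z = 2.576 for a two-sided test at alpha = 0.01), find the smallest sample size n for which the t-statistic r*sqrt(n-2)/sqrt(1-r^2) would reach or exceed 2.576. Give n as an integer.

r√(n−2)/√(1−r²) ≥ 2.576  ⇔  n−2 ≥ (2.576)²·(1−r²)/r²
(1−r²)/r² = (1−0.4761)/0.4761 = 1.1004
n ≥ 2 + 6.635776·1.1004 = 2 + 7.3020 = 9.3020
⌈9.3020⌉ = 10

10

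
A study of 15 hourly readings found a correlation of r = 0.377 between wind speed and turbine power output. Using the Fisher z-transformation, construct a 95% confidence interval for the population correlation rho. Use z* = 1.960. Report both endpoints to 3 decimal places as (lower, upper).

Fisher z: z_r = atanh(r) = ½·ln((1+0.377)/(1−0.377)) = 0.396558
SE(z) = 1/√(n−3) = 1/√12 = 0.288675
95% ⇒ z* = 1.960; margin = 1.960·0.288675 = 0.565803
CI on z-scale: (-0.169245, 0.962361)
Back-transform: tanh(-0.169245) = -0.167647, tanh(0.962361) = 0.745328

(-0.168, 0.745)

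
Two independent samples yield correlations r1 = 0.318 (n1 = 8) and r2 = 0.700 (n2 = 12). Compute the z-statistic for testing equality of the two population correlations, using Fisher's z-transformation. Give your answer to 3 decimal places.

Fisher z-transforms: z1 = atanh(0.318) = 0.329421, z2 = atanh(0.700) = 0.867301; difference d = -0.537880
Var(d) = 1/5 + 1/9 = 0.2000000 + 0.1111111 = 0.3111111
z = d/√Var(d) = -0.537880 / √0.3111111 = -0.537880 / 0.557773 = -0.964

-0.964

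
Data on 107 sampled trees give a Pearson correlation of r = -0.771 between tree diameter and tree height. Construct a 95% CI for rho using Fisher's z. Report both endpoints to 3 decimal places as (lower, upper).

(-0.838, -0.681)

Fisher z: z_r = atanh(r) = ½·ln((1+(-0.771))/(1−(-0.771))) = -1.022789
SE(z) = 1/√(n−3) = 1/√104 = 0.098058
95% ⇒ z* = 1.960; margin = 1.960·0.098058 = 0.192194
CI on z-scale: (-1.214983, -0.830595)
Back-transform: tanh(-1.214983) = -0.838168, tanh(-0.830595) = -0.680795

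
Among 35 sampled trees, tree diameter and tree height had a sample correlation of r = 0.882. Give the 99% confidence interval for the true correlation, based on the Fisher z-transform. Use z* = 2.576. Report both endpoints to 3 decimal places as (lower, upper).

(0.730, 0.951)

z_r = atanh(0.882) = 1.384703;  SE = 1/√(n−3) = 1/√32 = 0.176777
z-limits: 1.384703 ± 2.576·0.176777 = 1.384703 ± 0.455378 = [0.929325, 1.840081]
ρ-limits: (tanh 0.929325, tanh 1.840081) = (0.730, 0.951)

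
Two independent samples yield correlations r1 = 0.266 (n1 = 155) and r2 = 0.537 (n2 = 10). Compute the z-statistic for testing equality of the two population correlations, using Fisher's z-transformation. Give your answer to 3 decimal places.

z1 = atanh(0.266) = 0.272554,  z2 = atanh(0.537) = 0.599930
SE = √(1/(n1−3) + 1/(n2−3)) = √(1/152 + 1/7) = √(0.0065789 + 0.1428571) = √0.1494360 = 0.386570
z = (z1 − z2)/SE = (0.272554 − 0.599930) / 0.386570 = -0.327376 / 0.386570 = -0.847

-0.847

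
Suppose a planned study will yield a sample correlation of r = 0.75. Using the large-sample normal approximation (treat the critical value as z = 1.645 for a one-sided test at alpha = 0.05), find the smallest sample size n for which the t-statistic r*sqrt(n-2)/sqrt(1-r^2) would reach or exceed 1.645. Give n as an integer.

Need r·√(n−2)/√(1−r²) ≥ 1.645
√(n−2) ≥ 1.645·√(1−0.5625) / 0.75 = 1.645·0.661438 / 0.75 = 1.4508
n−2 ≥ 2.1048  ⇒  n ≥ 4.1048
Smallest integer n = 5

5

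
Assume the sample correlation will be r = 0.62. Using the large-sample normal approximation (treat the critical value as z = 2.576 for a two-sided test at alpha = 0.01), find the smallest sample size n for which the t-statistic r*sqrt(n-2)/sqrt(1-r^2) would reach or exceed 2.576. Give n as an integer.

r√(n−2)/√(1−r²) ≥ 2.576  ⇔  n−2 ≥ (2.576)²·(1−r²)/r²
(1−r²)/r² = (1−0.3844)/0.3844 = 1.6015
n ≥ 2 + 6.635776·1.6015 = 2 + 10.6272 = 12.6272
⌈12.6272⌉ = 13

13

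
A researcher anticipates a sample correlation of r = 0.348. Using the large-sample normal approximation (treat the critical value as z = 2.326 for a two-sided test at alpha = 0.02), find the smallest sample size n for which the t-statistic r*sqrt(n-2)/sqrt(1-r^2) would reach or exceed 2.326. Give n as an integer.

r√(n−2)/√(1−r²) ≥ 2.326  ⇔  n−2 ≥ (2.326)²·(1−r²)/r²
(1−r²)/r² = (1−0.121104)/0.121104 = 7.2574
n ≥ 2 + 5.410276·7.2574 = 2 + 39.2645 = 41.2645
⌈41.2645⌉ = 42

42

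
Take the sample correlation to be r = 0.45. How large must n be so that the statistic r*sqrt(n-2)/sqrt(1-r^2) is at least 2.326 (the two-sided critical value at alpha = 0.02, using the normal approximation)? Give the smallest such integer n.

24

Need r·√(n−2)/√(1−r²) ≥ 2.326
√(n−2) ≥ 2.326·√(1−0.2025) / 0.45 = 2.326·0.893029 / 0.45 = 4.6160
n−2 ≥ 21.3075  ⇒  n ≥ 23.3075
Smallest integer n = 24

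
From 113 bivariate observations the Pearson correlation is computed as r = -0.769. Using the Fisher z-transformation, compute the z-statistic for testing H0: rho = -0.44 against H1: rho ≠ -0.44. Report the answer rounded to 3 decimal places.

z_r = atanh(-0.769) = -1.017876,  z_0 = atanh(-0.44) = -0.472231
SE = 1/√(n−3) = 1/√110 = 0.095346
z = (z_r − z_0)/SE = (-1.017876 − (-0.472231)) / 0.095346 = -0.545645 / 0.095346 = -5.723

-5.723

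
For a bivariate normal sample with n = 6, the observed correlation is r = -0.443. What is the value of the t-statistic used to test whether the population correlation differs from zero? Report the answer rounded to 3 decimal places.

1 − r² = 1 − 0.196249 = 0.803751;  √(1−r²) = 0.896522
√(n−2) = √4 = 2.000000
t = r·√(n−2)/√(1−r²) = -0.443 · 2.000000 / 0.896522 = -0.988

-0.988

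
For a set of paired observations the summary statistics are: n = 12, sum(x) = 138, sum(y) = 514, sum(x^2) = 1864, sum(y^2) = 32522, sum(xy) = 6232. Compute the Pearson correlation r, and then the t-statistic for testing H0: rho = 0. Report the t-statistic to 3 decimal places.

0.606

S_xy = nΣxy − ΣxΣy = 12·6232 − 138·514 = 74784 − 70932 = 3852
S_xx = nΣx² − (Σx)² = 12·1864 − 138² = 22368 − 19044 = 3324
S_yy = nΣy² − (Σy)² = 12·32522 − 514² = 390264 − 264196 = 126068
r = S_xy / √(S_xx·S_yy) = 3852 / √(3324·126068) = 3852 / √419050032 = 3852 / 20470.7116 = 0.1882
t = r·√(n−2)/√(1−r²) = 0.1882·√10 / √(1−0.035419) = 0.595141 / 0.982131 = 0.606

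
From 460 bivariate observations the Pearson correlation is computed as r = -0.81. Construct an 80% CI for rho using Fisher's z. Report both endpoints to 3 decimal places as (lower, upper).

(-0.830, -0.788)

Fisher z: z_r = atanh(r) = ½·ln((1+(-0.81))/(1−(-0.81))) = -1.127029
SE(z) = 1/√(n−3) = 1/√457 = 0.046778
80% ⇒ z* = 1.282; margin = 1.282·0.046778 = 0.059969
CI on z-scale: (-1.186998, -1.067060)
Back-transform: tanh(-1.186998) = -0.829646, tanh(-1.067060) = -0.788351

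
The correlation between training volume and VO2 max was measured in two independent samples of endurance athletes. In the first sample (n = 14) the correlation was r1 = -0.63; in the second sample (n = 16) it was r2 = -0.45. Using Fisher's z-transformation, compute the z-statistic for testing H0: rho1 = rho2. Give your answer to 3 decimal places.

Fisher z-transforms: z1 = atanh(-0.63) = -0.741416, z2 = atanh(-0.45) = -0.484700; difference d = -0.256716
Var(d) = 1/11 + 1/13 = 0.0909091 + 0.0769231 = 0.1678322
z = d/√Var(d) = -0.256716 / √0.1678322 = -0.256716 / 0.409673 = -0.627

-0.627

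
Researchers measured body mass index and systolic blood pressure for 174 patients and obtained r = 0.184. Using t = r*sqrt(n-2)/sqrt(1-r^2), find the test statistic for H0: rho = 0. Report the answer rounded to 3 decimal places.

t = r·√(n−2) / √(1−r²) with r = 0.184, n = 174
  = 0.184·√172 / √(1 − 0.033856)
  = 0.184·13.114877 / 0.982926
  = 2.413137 / 0.982926 = 2.455

2.455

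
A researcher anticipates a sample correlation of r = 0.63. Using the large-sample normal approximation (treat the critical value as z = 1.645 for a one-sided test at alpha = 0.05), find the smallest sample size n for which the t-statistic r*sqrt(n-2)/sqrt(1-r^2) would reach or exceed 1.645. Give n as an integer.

Need r·√(n−2)/√(1−r²) ≥ 1.645
√(n−2) ≥ 1.645·√(1−0.3969) / 0.63 = 1.645·0.776595 / 0.63 = 2.0278
n−2 ≥ 4.1120  ⇒  n ≥ 6.1120
Smallest integer n = 7

7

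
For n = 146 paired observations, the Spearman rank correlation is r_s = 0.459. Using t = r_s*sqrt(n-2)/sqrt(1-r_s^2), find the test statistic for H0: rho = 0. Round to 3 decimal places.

6.200

1 − r_s² = 1 − 0.210681 = 0.789319;  √(1−r_s²) = 0.888436
√(n−2) = √144 = 12.000000
t = r_s·√(n−2)/√(1−r_s²) = 0.459 · 12.000000 / 0.888436 = 6.200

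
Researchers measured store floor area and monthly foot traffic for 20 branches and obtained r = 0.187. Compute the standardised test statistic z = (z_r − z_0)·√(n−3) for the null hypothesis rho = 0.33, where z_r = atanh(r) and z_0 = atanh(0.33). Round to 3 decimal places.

-0.633

Fisher z: atanh(0.187) = 0.189227, atanh(0.33) = 0.342828
z = (z_r − z_0)·√(n−3) = (0.189227 − 0.342828)·√17 = -0.153601 · 4.123106 = -0.633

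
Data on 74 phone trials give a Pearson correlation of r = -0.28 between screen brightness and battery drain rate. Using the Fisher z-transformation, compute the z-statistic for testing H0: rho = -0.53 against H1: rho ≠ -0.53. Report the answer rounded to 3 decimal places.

z_r = atanh(-0.28) = -0.287682,  z_0 = atanh(-0.53) = -0.590145
SE = 1/√(n−3) = 1/√71 = 0.118678
z = (z_r − z_0)/SE = (-0.287682 − (-0.590145)) / 0.118678 = 0.302463 / 0.118678 = 2.549

2.549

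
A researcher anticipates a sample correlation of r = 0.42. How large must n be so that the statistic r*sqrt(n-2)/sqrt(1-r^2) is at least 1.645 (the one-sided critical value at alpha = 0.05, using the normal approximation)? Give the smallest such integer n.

15

Need r·√(n−2)/√(1−r²) ≥ 1.645
√(n−2) ≥ 1.645·√(1−0.1764) / 0.42 = 1.645·0.907524 / 0.42 = 3.5545
n−2 ≥ 12.6345  ⇒  n ≥ 14.6345
Smallest integer n = 15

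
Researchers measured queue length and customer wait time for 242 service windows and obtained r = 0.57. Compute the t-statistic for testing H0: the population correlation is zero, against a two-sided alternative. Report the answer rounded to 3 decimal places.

10.747

1 − r² = 1 − 0.3249 = 0.6751;  √(1−r²) = 0.821645
√(n−2) = √240 = 15.491933
t = r·√(n−2)/√(1−r²) = 0.57 · 15.491933 / 0.821645 = 10.747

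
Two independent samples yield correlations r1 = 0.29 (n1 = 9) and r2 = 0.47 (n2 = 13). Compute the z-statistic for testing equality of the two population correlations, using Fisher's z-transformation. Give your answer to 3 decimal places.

Fisher z-transforms: z1 = atanh(0.29) = 0.298566, z2 = atanh(0.47) = 0.510070; difference d = -0.211504
Var(d) = 1/6 + 1/10 = 0.1666667 + 0.1000000 = 0.2666667
z = d/√Var(d) = -0.211504 / √0.2666667 = -0.211504 / 0.516398 = -0.410

-0.410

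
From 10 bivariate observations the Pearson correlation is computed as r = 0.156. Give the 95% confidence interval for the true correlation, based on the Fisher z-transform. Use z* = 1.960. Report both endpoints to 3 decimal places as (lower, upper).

(-0.525, 0.715)

Fisher z: z_r = atanh(r) = ½·ln((1+0.156)/(1−0.156)) = 0.157284
SE(z) = 1/√(n−3) = 1/√7 = 0.377964
95% ⇒ z* = 1.960; margin = 1.960·0.377964 = 0.740809
CI on z-scale: (-0.583525, 0.898093)
Back-transform: tanh(-0.583525) = -0.525223, tanh(0.898093) = 0.715368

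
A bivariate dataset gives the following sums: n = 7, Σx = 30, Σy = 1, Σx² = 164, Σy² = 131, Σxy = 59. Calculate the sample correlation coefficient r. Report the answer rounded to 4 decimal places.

S_xy = nΣxy − ΣxΣy = 7·59 − 30·1 = 413 − 30 = 383
S_xx = nΣx² − (Σx)² = 7·164 − 30² = 1148 − 900 = 248
S_yy = nΣy² − (Σy)² = 7·131 − 1² = 917 − 1 = 916
r = S_xy / √(S_xx·S_yy) = 383 / √(248·916) = 383 / √227168 = 383 / 476.6214 = 0.8036

0.8036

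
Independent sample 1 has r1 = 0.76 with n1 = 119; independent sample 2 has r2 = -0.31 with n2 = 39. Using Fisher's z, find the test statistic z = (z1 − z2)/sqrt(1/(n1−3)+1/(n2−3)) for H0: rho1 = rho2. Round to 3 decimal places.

6.902

z1 = atanh(0.76) = 0.996215,  z2 = atanh(-0.31) = -0.320545
SE = √(1/(n1−3) + 1/(n2−3)) = √(1/116 + 1/36) = √(0.0086207 + 0.0277778) = √0.0363985 = 0.190784
z = (z1 − z2)/SE = (0.996215 − (-0.320545)) / 0.190784 = 1.316760 / 0.190784 = 6.902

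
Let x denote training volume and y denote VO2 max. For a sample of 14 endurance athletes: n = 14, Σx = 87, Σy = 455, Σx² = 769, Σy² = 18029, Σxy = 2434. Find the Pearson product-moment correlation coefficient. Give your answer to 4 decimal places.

-0.4574

S_xy = nΣxy − ΣxΣy = 14·2434 − 87·455 = 34076 − 39585 = -5509
S_xx = nΣx² − (Σx)² = 14·769 − 87² = 10766 − 7569 = 3197
S_yy = nΣy² − (Σy)² = 14·18029 − 455² = 252406 − 207025 = 45381
r = S_xy / √(S_xx·S_yy) = -5509 / √(3197·45381) = -5509 / √145083057 = -5509 / 12045.0428 = -0.4574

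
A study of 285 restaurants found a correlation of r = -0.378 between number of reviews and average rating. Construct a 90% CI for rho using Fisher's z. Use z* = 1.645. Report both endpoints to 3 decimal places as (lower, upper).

Fisher z: z_r = atanh(r) = ½·ln((1+(-0.378))/(1−(-0.378))) = -0.397724
SE(z) = 1/√(n−3) = 1/√282 = 0.059549
90% ⇒ z* = 1.645; margin = 1.645·0.059549 = 0.097958
CI on z-scale: (-0.495682, -0.299766)
Back-transform: tanh(-0.495682) = -0.458715, tanh(-0.299766) = -0.291098

(-0.459, -0.291)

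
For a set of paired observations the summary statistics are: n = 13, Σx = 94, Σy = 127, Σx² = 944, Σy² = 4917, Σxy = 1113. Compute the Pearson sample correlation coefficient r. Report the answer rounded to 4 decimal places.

Numerator: nΣxy − (Σx)(Σy) = 13·1113 − (94)(127) = 2531
Denominator: √[(nΣx²−(Σx)²)(nΣy²−(Σy)²)]
  nΣx²−(Σx)² = 13·944 − 8836 = 3436;  nΣy²−(Σy)² = 13·4917 − 16129 = 47792
  √(3436·47792) = √164213312 = 12814.5742
r = 2531 / 12814.5742 = 0.1975

0.1975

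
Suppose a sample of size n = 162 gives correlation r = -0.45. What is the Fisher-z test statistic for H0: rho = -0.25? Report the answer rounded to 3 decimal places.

-2.891

z_r = atanh(-0.45) = -0.484700,  z_0 = atanh(-0.25) = -0.255413
SE = 1/√(n−3) = 1/√159 = 0.079305
z = (z_r − z_0)/SE = (-0.484700 − (-0.255413)) / 0.079305 = -0.229287 / 0.079305 = -2.891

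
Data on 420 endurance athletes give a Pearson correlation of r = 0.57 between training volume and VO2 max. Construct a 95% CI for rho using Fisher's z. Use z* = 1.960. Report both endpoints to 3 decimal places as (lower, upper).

z_r = atanh(0.57) = 0.647523;  SE = 1/√(n−3) = 1/√417 = 0.048970
z-limits: 0.647523 ± 1.960·0.048970 = 0.647523 ± 0.095981 = [0.551542, 0.743504]
ρ-limits: (tanh 0.551542, tanh 0.743504) = (0.502, 0.631)

(0.502, 0.631)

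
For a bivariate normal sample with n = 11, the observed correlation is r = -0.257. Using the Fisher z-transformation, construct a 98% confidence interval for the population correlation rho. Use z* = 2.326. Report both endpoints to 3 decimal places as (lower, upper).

z_r = atanh(-0.257) = -0.262894;  SE = 1/√(n−3) = 1/√8 = 0.353553
z-limits: -0.262894 ± 2.326·0.353553 = -0.262894 ± 0.822364 = [-1.085258, 0.559470]
ρ-limits: (tanh -1.085258, tanh 0.559470) = (-0.795, 0.508)

(-0.795, 0.508)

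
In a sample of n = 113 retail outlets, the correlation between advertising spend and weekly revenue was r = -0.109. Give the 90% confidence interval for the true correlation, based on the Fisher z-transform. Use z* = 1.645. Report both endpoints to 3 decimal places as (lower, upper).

z_r = atanh(-0.109) = -0.109435;  SE = 1/√(n−3) = 1/√110 = 0.095346
z-limits: -0.109435 ± 1.645·0.095346 = -0.109435 ± 0.156844 = [-0.266279, 0.047409]
ρ-limits: (tanh -0.266279, tanh 0.047409) = (-0.260, 0.047)

(-0.260, 0.047)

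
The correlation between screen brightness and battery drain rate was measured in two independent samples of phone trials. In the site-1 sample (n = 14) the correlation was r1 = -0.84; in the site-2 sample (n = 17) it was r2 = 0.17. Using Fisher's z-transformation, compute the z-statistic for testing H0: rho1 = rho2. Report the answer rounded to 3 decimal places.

Fisher z-transforms: z1 = atanh(-0.84) = -1.221174, z2 = atanh(0.17) = 0.171667; difference d = -1.392841
Var(d) = 1/11 + 1/14 = 0.0909091 + 0.0714286 = 0.1623377
z = d/√Var(d) = -1.392841 / √0.1623377 = -1.392841 / 0.402912 = -3.457

-3.457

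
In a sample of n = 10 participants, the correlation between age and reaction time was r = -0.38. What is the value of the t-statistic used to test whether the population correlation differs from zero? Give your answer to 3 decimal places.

-1.162

1 − r² = 1 − 0.1444 = 0.8556;  √(1−r²) = 0.924986
√(n−2) = √8 = 2.828427
t = r·√(n−2)/√(1−r²) = -0.38 · 2.828427 / 0.924986 = -1.162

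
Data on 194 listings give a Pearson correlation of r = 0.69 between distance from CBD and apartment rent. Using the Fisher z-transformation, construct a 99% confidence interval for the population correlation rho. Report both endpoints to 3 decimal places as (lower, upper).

Fisher z: z_r = atanh(r) = ½·ln((1+0.69)/(1−0.69)) = 0.847956
SE(z) = 1/√(n−3) = 1/√191 = 0.072357
99% ⇒ z* = 2.576; margin = 2.576·0.072357 = 0.186392
CI on z-scale: (0.661564, 1.034348)
Back-transform: tanh(0.661564) = 0.579403, tanh(1.034348) = 0.775646

(0.579, 0.776)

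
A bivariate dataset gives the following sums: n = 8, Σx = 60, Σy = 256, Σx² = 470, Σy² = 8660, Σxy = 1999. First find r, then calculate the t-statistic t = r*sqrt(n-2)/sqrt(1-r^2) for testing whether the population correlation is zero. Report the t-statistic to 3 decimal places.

S_xy = nΣxy − ΣxΣy = 8·1999 − 60·256 = 15992 − 15360 = 632
S_xx = nΣx² − (Σx)² = 8·470 − 60² = 3760 − 3600 = 160
S_yy = nΣy² − (Σy)² = 8·8660 − 256² = 69280 − 65536 = 3744
r = S_xy / √(S_xx·S_yy) = 632 / √(160·3744) = 632 / √599040 = 632 / 773.9767 = 0.8166
t = r·√(n−2)/√(1−r²) = 0.8166·√6 / √(1−0.666836) = 2.000253 / 0.577204 = 3.465

3.465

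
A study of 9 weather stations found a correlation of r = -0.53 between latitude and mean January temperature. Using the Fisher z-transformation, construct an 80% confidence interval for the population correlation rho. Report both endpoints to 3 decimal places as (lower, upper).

z_r = atanh(-0.53) = -0.590145;  SE = 1/√(n−3) = 1/√6 = 0.408248
z-limits: -0.590145 ± 1.282·0.408248 = -0.590145 ± 0.523374 = [-1.113519, -0.066771]
ρ-limits: (tanh -1.113519, tanh -0.066771) = (-0.805, -0.067)

(-0.805, -0.067)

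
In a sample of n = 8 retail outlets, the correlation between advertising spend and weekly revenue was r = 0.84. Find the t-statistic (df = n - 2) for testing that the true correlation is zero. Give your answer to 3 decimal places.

1 − r² = 1 − 0.7056 = 0.2944;  √(1−r²) = 0.542586
√(n−2) = √6 = 2.449490
t = r·√(n−2)/√(1−r²) = 0.84 · 2.449490 / 0.542586 = 3.792

3.792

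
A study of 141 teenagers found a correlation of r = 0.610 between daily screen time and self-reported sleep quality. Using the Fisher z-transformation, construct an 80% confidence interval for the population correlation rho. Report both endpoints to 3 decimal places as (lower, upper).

(0.537, 0.674)

z_r = atanh(0.610) = 0.708921;  SE = 1/√(n−3) = 1/√138 = 0.085126
z-limits: 0.708921 ± 1.282·0.085126 = 0.708921 ± 0.109132 = [0.599789, 0.818053]
ρ-limits: (tanh 0.599789, tanh 0.818053) = (0.537, 0.674)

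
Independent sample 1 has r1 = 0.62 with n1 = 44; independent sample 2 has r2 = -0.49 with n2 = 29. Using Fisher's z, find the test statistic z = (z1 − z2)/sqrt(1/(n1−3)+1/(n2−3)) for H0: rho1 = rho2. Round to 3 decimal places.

z1 = atanh(0.62) = 0.725005,  z2 = atanh(-0.49) = -0.536060
SE = √(1/(n1−3) + 1/(n2−3)) = √(1/41 + 1/26) = √(0.0243902 + 0.0384615) = √0.0628517 = 0.250702
z = (z1 − z2)/SE = (0.725005 − (-0.536060)) / 0.250702 = 1.261065 / 0.250702 = 5.030

5.030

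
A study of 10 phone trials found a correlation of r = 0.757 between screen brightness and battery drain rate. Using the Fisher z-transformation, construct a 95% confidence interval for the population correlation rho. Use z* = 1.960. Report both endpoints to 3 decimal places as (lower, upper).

z_r = atanh(0.757) = 0.989151;  SE = 1/√(n−3) = 1/√7 = 0.377964
z-limits: 0.989151 ± 1.960·0.377964 = 0.989151 ± 0.740809 = [0.248342, 1.729960]
ρ-limits: (tanh 0.248342, tanh 1.729960) = (0.243, 0.939)

(0.243, 0.939)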